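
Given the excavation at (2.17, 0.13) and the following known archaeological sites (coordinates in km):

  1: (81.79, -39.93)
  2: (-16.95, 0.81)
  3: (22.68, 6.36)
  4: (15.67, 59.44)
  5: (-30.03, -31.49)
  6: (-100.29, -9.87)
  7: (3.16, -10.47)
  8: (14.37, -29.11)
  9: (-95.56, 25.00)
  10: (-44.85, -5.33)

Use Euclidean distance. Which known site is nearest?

Distances from (2.17, 0.13):
1: √((79.62)² + (-40.06)²) = √(6339.3444 + 1604.8036) = 89.13 km
2: √((-19.12)² + (0.68)²) = √(365.5744 + 0.4624) = 19.13 km
3: √((20.51)² + (6.23)²) = √(420.6601 + 38.8129) = 21.44 km
4: √((13.50)² + (59.31)²) = √(182.2500 + 3517.6761) = 60.83 km
5: √((-32.20)² + (-31.62)²) = √(1036.8400 + 999.8244) = 45.13 km
6: √((-102.46)² + (-10.00)²) = √(10498.0516 + 100.0000) = 102.95 km
7: √((0.99)² + (-10.60)²) = √(0.9801 + 112.3600) = 10.65 km
8: √((12.20)² + (-29.24)²) = √(148.8400 + 854.9776) = 31.68 km
9: √((-97.73)² + (24.87)²) = √(9551.1529 + 618.5169) = 100.84 km
10: √((-47.02)² + (-5.46)²) = √(2210.8804 + 29.8116) = 47.34 km
Minimum: 7 at 10.65 km.

7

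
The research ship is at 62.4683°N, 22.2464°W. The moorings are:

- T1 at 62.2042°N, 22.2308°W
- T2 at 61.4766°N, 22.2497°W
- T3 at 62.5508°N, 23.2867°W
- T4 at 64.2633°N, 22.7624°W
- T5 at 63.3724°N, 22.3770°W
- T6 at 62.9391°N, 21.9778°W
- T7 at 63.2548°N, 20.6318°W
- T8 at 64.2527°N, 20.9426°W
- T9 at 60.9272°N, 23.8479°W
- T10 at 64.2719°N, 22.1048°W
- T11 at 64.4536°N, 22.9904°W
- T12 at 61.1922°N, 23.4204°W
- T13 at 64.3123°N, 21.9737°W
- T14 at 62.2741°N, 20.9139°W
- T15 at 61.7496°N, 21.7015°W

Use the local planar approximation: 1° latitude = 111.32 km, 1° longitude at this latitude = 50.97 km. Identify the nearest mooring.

Distances from 62.4683°N, 22.2464°W:
T1: 29.4104 km
T2: 110.3962 km
T3: 53.8136 km
T4: 201.5428 km
T5: 100.8643 km
T6: 54.1681 km
T7: 120.1591 km
T8: 209.4608 km
T9: 189.9853 km
T10: 200.9064 km
T11: 224.2335 km
T12: 154.1442 km
T13: 205.7441 km
T14: 71.2751 km
T15: 84.6893 km
Minimum: T1 at 29.4104 km.

T1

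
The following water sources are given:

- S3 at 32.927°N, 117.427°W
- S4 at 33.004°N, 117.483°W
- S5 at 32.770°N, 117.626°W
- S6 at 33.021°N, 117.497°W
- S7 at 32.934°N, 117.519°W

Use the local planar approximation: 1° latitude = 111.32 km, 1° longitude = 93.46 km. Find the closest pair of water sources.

Pairwise distances:
S3–S4: 10.043 km
S3–S5: 25.522 km
S3–S6: 12.341 km
S3–S7: 8.634 km
S4–S5: 29.277 km
S4–S6: 2.301 km
S4–S7: 8.488 km
S5–S6: 30.431 km
S5–S7: 20.816 km
S6–S7: 9.901 km
Closest pair: S4–S6 at 2.301 km.

S4 and S6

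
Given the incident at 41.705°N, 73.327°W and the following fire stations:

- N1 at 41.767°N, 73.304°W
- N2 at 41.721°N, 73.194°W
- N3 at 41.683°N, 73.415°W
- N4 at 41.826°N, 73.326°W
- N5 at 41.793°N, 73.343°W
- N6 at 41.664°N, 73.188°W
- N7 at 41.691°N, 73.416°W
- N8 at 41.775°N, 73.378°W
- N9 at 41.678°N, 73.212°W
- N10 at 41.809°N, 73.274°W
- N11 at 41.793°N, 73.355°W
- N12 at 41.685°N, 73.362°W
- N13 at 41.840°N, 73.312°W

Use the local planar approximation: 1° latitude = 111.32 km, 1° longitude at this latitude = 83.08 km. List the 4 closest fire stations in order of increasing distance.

N12, N1, N7, N3

Distances from 41.705°N, 73.327°W:
N1: 7.161 km
N2: 11.192 km
N3: 7.710 km
N4: 13.470 km
N5: 9.886 km
N6: 12.417 km
N7: 7.557 km
N8: 8.870 km
N9: 10.016 km
N10: 12.386 km
N11: 10.069 km
N12: 3.662 km
N13: 15.080 km
Sorted: N12 (3.662 km) < N1 (7.161 km) < N7 (7.557 km) < N3 (7.710 km) < N8 (8.870 km) < N5 (9.886 km) < …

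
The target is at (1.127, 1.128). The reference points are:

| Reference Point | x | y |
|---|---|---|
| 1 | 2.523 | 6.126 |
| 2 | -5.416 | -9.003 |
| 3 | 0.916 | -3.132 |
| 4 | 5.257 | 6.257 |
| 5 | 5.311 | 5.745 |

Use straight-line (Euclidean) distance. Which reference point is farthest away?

Distances from (1.127, 1.128):
1: √((1.396)² + (4.998)²) = √(1.94882 + 24.98000) = 5.189
2: √((-6.543)² + (-10.131)²) = √(42.81085 + 102.63716) = 12.060
3: √((-0.211)² + (-4.260)²) = √(0.04452 + 18.14760) = 4.265
4: √((4.130)² + (5.129)²) = √(17.05690 + 26.30664) = 6.585
5: √((4.184)² + (4.617)²) = √(17.50586 + 21.31669) = 6.231
Maximum: 2 at 12.060.

2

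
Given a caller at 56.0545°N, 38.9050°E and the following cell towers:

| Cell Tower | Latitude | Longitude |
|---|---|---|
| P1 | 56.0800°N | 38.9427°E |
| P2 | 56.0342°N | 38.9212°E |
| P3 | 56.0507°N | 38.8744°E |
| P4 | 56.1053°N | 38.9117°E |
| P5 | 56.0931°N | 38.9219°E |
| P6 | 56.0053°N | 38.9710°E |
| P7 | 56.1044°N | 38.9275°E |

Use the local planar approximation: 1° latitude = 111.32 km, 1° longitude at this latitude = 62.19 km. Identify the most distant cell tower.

P6

Distances from 56.0545°N, 38.9050°E:
P1: 3.6817 km
P2: 2.4742 km
P3: 1.9495 km
P4: 5.6704 km
P5: 4.4236 km
P6: 6.8443 km
P7: 5.7284 km
Maximum: P6 at 6.8443 km.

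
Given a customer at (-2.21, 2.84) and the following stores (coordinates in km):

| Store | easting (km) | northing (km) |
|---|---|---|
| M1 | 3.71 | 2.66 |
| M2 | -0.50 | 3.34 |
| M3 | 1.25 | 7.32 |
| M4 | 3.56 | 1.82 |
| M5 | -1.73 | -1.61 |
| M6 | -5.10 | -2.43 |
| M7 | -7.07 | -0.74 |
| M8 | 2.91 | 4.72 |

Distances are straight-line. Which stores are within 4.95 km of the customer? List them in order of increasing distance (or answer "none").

Distances from (-2.21, 2.84):
M1: √((5.92)² + (-0.18)²) = √(35.0464 + 0.0324) = 5.92 km
M2: √((1.71)² + (0.50)²) = √(2.9241 + 0.2500) = 1.78 km
M3: √((3.46)² + (4.48)²) = √(11.9716 + 20.0704) = 5.66 km
M4: √((5.77)² + (-1.02)²) = √(33.2929 + 1.0404) = 5.86 km
M5: √((0.48)² + (-4.45)²) = √(0.2304 + 19.8025) = 4.48 km
M6: √((-2.89)² + (-5.27)²) = √(8.3521 + 27.7729) = 6.01 km
M7: √((-4.86)² + (-3.58)²) = √(23.6196 + 12.8164) = 6.04 km
M8: √((5.12)² + (1.88)²) = √(26.2144 + 3.5344) = 5.45 km
Threshold 4.95 km: M2 (1.78 km), M5 (4.48 km) are within range.

M2, M5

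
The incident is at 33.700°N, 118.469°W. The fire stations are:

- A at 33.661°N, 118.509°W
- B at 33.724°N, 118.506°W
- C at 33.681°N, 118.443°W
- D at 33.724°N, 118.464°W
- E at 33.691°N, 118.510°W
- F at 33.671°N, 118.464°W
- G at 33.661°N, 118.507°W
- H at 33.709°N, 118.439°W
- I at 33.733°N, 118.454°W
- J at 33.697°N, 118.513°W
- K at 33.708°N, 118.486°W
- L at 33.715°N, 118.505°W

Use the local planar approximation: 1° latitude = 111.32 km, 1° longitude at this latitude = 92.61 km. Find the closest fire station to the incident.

K

Distances from 33.700°N, 118.469°W:
A: √((-0.039·111.32)² + (-0.040·92.61)²) = √(18.848449 + 13.722579) = 5.7071 km
B: √((0.024·111.32)² + (-0.037·92.61)²) = √(7.137874 + 11.741382) = 4.3450 km
C: √((-0.019·111.32)² + (0.026·92.61)²) = √(4.473563 + 5.797790) = 3.2049 km
D: √((0.024·111.32)² + (0.005·92.61)²) = √(7.137874 + 0.214415) = 2.7115 km
E: √((-0.009·111.32)² + (-0.041·92.61)²) = √(1.003764 + 14.417285) = 3.9270 km
F: √((-0.029·111.32)² + (0.005·92.61)²) = √(10.421792 + 0.214415) = 3.2613 km
G: √((-0.039·111.32)² + (-0.038·92.61)²) = √(18.848449 + 12.384628) = 5.5887 km
H: √((0.009·111.32)² + (0.030·92.61)²) = √(1.003764 + 7.718951) = 2.9534 km
I: √((0.033·111.32)² + (0.015·92.61)²) = √(13.495043 + 1.929738) = 3.9274 km
J: √((-0.003·111.32)² + (-0.044·92.61)²) = √(0.111529 + 16.604321) = 4.0885 km
K: √((0.008·111.32)² + (-0.017·92.61)²) = √(0.793097 + 2.478641) = 1.8088 km
L: √((0.015·111.32)² + (-0.036·92.61)²) = √(2.788232 + 11.115289) = 3.7287 km
Minimum: K at 1.8088 km.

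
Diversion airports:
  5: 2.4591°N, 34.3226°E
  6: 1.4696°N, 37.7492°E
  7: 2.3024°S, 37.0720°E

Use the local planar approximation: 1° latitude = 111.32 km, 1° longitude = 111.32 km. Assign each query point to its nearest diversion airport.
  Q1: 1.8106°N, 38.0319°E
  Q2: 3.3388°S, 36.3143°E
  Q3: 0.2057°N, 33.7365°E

Q1→6; Q2→7; Q3→5

Q1 at 1.8106°N, 38.0319°E:
  5: √((0.6485·111.32)² + (-3.7093·111.32)²) = √(5211.543369 + 170502.328492) = 419.1824 km
  6: √((-0.3410·111.32)² + (-0.2827·111.32)²) = √(1440.970710 + 990.371222) = 49.3086 km
  7: √((-4.1130·111.32)² + (-0.9599·111.32)²) = √(209635.010396 + 11418.219268) = 470.1630 km
  → nearest: 6 (49.3086 km)
Q2 at 3.3388°S, 36.3143°E:
  5: √((5.7979·111.32)² + (-1.9917·111.32)²) = √(416569.852396 + 49158.004167) = 682.4426 km
  6: √((4.8084·111.32)² + (1.4349·111.32)²) = √(286515.137649 + 25514.653013) = 558.5963 km
  7: √((1.0364·111.32)² + (0.7577·111.32)²) = √(13310.709460 + 7114.444075) = 142.9166 km
  → nearest: 7 (142.9166 km)
Q3 at 0.2057°N, 33.7365°E:
  5: √((2.2534·111.32)² + (0.5861·111.32)²) = √(62924.963932 + 4256.864615) = 259.1946 km
  6: √((1.2639·111.32)² + (4.0127·111.32)²) = √(19795.743734 + 199535.318796) = 468.3279 km
  7: √((-2.5081·111.32)² + (3.3355·111.32)²) = √(77953.584816 + 137869.526898) = 464.5677 km
  → nearest: 5 (259.1946 km)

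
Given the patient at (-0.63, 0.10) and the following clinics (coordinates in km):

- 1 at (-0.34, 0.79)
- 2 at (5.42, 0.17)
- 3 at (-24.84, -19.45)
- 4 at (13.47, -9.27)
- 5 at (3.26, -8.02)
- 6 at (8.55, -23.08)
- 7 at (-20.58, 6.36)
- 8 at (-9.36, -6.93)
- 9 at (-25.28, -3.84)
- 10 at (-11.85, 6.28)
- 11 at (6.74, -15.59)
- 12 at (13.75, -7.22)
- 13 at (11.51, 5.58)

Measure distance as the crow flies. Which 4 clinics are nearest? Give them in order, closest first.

Distances from (-0.63, 0.10):
1: √((0.29)² + (0.69)²) = √(0.0841 + 0.4761) = 0.75 km
2: √((6.05)² + (0.07)²) = √(36.6025 + 0.0049) = 6.05 km
3: √((-24.21)² + (-19.55)²) = √(586.1241 + 382.2025) = 31.12 km
4: √((14.10)² + (-9.37)²) = √(198.8100 + 87.7969) = 16.93 km
5: √((3.89)² + (-8.12)²) = √(15.1321 + 65.9344) = 9.00 km
6: √((9.18)² + (-23.18)²) = √(84.2724 + 537.3124) = 24.93 km
7: √((-19.95)² + (6.26)²) = √(398.0025 + 39.1876) = 20.91 km
8: √((-8.73)² + (-7.03)²) = √(76.2129 + 49.4209) = 11.21 km
9: √((-24.65)² + (-3.94)²) = √(607.6225 + 15.5236) = 24.96 km
10: √((-11.22)² + (6.18)²) = √(125.8884 + 38.1924) = 12.81 km
11: √((7.37)² + (-15.69)²) = √(54.3169 + 246.1761) = 17.33 km
12: √((14.38)² + (-7.32)²) = √(206.7844 + 53.5824) = 16.14 km
13: √((12.14)² + (5.48)²) = √(147.3796 + 30.0304) = 13.32 km
Sorted: 1 (0.75 km) < 2 (6.05 km) < 5 (9.00 km) < 8 (11.21 km) < 10 (12.81 km) < 13 (13.32 km) < …

1, 2, 5, 8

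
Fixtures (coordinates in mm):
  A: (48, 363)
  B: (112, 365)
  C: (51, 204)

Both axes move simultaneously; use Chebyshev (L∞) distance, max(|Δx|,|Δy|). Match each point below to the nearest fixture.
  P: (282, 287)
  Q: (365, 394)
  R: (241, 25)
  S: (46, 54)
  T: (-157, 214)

P at (282, 287):
  A: max(|-234|, |76|) = 234 mm
  B: max(|-170|, |78|) = 170 mm
  C: max(|-231|, |-83|) = 231 mm
  → nearest: B (170 mm)
Q at (365, 394):
  A: max(|-317|, |-31|) = 317 mm
  B: max(|-253|, |-29|) = 253 mm
  C: max(|-314|, |-190|) = 314 mm
  → nearest: B (253 mm)
R at (241, 25):
  A: max(|-193|, |338|) = 338 mm
  B: max(|-129|, |340|) = 340 mm
  C: max(|-190|, |179|) = 190 mm
  → nearest: C (190 mm)
S at (46, 54):
  A: max(|2|, |309|) = 309 mm
  B: max(|66|, |311|) = 311 mm
  C: max(|5|, |150|) = 150 mm
  → nearest: C (150 mm)
T at (-157, 214):
  A: max(|205|, |149|) = 205 mm
  B: max(|269|, |151|) = 269 mm
  C: max(|208|, |-10|) = 208 mm
  → nearest: A (205 mm)

P→B; Q→B; R→C; S→C; T→A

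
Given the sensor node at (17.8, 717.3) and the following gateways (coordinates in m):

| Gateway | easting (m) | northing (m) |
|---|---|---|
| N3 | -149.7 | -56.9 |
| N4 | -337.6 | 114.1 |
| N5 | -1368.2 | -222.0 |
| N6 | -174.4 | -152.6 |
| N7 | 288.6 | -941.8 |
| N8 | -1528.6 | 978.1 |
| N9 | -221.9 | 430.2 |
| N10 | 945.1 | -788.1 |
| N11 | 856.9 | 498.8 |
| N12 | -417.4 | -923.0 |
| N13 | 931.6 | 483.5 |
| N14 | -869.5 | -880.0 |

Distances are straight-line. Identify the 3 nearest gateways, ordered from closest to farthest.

N9, N4, N3

Distances from (17.8, 717.3):
N3: 792.1 m
N4: 700.1 m
N5: 1674.3 m
N6: 890.9 m
N7: 1681.1 m
N8: 1568.2 m
N9: 374.0 m
N10: 1768.1 m
N11: 867.1 m
N12: 1697.1 m
N13: 943.2 m
N14: 1827.2 m
Sorted: N9 (374.0 m) < N4 (700.1 m) < N3 (792.1 m) < N11 (867.1 m) < N6 (890.9 m) < …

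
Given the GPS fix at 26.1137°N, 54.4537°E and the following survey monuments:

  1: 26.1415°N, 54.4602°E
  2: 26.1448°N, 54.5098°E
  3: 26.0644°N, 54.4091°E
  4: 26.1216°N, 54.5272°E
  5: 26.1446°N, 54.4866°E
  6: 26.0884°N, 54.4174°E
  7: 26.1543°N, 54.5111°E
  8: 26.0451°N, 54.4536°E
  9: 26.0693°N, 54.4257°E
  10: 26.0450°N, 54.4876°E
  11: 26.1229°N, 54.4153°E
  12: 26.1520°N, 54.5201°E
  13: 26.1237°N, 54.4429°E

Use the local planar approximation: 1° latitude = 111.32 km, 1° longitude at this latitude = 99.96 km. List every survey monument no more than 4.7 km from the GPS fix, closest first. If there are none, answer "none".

Distances from 26.1137°N, 54.4537°E:
1: 3.1622 km
2: 6.5904 km
3: 7.0707 km
4: 7.3995 km
5: 4.7589 km
6: 4.5933 km
7: 7.3040 km
8: 7.6366 km
9: 5.6801 km
10: 8.3648 km
11: 3.9727 km
12: 7.8887 km
13: 1.5507 km
Threshold 4.7 km: 13 (1.5507 km), 1 (3.1622 km), 11 (3.9727 km), 6 (4.5933 km) are within range.

13, 1, 11, 6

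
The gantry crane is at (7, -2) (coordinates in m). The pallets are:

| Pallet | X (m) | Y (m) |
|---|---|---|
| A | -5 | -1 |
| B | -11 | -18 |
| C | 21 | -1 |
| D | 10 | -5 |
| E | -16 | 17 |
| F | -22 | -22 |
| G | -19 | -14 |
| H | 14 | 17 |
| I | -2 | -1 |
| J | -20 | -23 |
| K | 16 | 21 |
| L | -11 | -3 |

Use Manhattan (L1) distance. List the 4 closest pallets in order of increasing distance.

D, I, A, C

Distances from (7, -2):
A: |-12| + |1| = 12 + 1 = 13 m
B: |-18| + |-16| = 18 + 16 = 34 m
C: |14| + |1| = 14 + 1 = 15 m
D: |3| + |-3| = 3 + 3 = 6 m
E: |-23| + |19| = 23 + 19 = 42 m
F: |-29| + |-20| = 29 + 20 = 49 m
G: |-26| + |-12| = 26 + 12 = 38 m
H: |7| + |19| = 7 + 19 = 26 m
I: |-9| + |1| = 9 + 1 = 10 m
J: |-27| + |-21| = 27 + 21 = 48 m
K: |9| + |23| = 9 + 23 = 32 m
L: |-18| + |-1| = 18 + 1 = 19 m
Sorted: D (6 m) < I (10 m) < A (13 m) < C (15 m) < L (19 m) < H (26 m) < …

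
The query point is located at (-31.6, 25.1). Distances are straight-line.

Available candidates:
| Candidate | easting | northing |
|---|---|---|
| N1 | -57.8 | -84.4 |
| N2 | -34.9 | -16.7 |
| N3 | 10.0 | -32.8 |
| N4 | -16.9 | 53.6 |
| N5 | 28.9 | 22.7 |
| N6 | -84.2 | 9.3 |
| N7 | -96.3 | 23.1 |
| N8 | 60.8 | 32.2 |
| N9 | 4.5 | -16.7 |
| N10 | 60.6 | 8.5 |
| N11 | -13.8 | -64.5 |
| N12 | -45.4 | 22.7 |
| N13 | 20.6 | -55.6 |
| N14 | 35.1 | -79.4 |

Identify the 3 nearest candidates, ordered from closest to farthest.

N12, N4, N2

Distances from (-31.6, 25.1):
N1: √((-26.2)² + (-109.5)²) = √(686.440 + 11990.250) = 112.6
N2: √((-3.3)² + (-41.8)²) = √(10.890 + 1747.240) = 41.9
N3: √((41.6)² + (-57.9)²) = √(1730.560 + 3352.410) = 71.3
N4: √((14.7)² + (28.5)²) = √(216.090 + 812.250) = 32.1
N5: √((60.5)² + (-2.4)²) = √(3660.250 + 5.760) = 60.5
N6: √((-52.6)² + (-15.8)²) = √(2766.760 + 249.640) = 54.9
N7: √((-64.7)² + (-2.0)²) = √(4186.090 + 4.000) = 64.7
N8: √((92.4)² + (7.1)²) = √(8537.760 + 50.410) = 92.7
N9: √((36.1)² + (-41.8)²) = √(1303.210 + 1747.240) = 55.2
N10: √((92.2)² + (-16.6)²) = √(8500.840 + 275.560) = 93.7
N11: √((17.8)² + (-89.6)²) = √(316.840 + 8028.160) = 91.4
N12: √((-13.8)² + (-2.4)²) = √(190.440 + 5.760) = 14.0
N13: √((52.2)² + (-80.7)²) = √(2724.840 + 6512.490) = 96.1
N14: √((66.7)² + (-104.5)²) = √(4448.890 + 10920.250) = 124.0
Sorted: N12 (14.0) < N4 (32.1) < N2 (41.9) < N6 (54.9) < N9 (55.2) < …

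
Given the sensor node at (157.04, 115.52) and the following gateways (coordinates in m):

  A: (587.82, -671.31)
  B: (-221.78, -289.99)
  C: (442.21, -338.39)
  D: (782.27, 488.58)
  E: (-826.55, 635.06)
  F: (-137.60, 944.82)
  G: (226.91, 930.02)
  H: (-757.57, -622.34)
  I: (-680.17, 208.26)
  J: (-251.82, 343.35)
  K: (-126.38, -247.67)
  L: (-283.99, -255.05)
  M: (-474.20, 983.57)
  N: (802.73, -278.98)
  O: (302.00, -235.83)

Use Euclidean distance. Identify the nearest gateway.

Distances from (157.04, 115.52):
A: 897.04 m
B: 554.93 m
C: 536.06 m
D: 728.07 m
E: 1112.37 m
F: 880.09 m
G: 817.49 m
H: 1175.14 m
I: 842.33 m
J: 468.05 m
K: 460.69 m
L: 576.05 m
M: 1073.30 m
N: 756.67 m
O: 380.08 m
Minimum: O at 380.08 m.

O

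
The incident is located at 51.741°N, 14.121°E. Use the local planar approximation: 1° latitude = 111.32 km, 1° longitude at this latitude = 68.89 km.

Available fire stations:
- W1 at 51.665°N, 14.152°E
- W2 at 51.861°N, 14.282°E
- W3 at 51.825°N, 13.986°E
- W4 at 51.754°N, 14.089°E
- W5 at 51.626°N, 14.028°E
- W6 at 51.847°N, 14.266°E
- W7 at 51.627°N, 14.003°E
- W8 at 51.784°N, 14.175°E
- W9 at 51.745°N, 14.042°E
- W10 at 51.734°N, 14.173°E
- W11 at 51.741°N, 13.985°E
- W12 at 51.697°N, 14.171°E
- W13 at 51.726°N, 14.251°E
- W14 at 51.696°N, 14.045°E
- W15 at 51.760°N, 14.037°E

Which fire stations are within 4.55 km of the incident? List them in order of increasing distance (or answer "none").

Distances from 51.741°N, 14.121°E:
W1: √((-0.076·111.32)² + (0.031·68.89)²) = √(71.57701 + 4.56074) = 8.726 km
W2: √((0.120·111.32)² + (0.161·68.89)²) = √(178.44685 + 123.01671) = 17.363 km
W3: √((0.084·111.32)² + (-0.135·68.89)²) = √(87.43896 + 86.49279) = 13.188 km
W4: √((0.013·111.32)² + (-0.032·68.89)²) = √(2.09427 + 4.85973) = 2.637 km
W5: √((-0.115·111.32)² + (-0.093·68.89)²) = √(163.88608 + 41.04670) = 14.315 km
W6: √((0.106·111.32)² + (0.145·68.89)²) = √(139.23811 + 99.78112) = 15.460 km
W7: √((-0.114·111.32)² + (-0.118·68.89)²) = √(161.04828 + 66.08097) = 15.071 km
W8: √((0.043·111.32)² + (0.054·68.89)²) = √(22.91307 + 13.83885) = 6.062 km
W9: √((0.004·111.32)² + (-0.079·68.89)²) = √(0.19827 + 29.61874) = 5.460 km
W10: √((-0.007·111.32)² + (0.052·68.89)²) = √(0.60721 + 12.83273) = 3.666 km
W11: √((0.000·111.32)² + (-0.136·68.89)²) = √(0.00000 + 87.77891) = 9.369 km
W12: √((-0.044·111.32)² + (0.050·68.89)²) = √(23.99119 + 11.86458) = 5.988 km
W13: √((-0.015·111.32)² + (0.130·68.89)²) = √(2.78823 + 80.20456) = 9.110 km
W14: √((-0.045·111.32)² + (-0.076·68.89)²) = √(25.09409 + 27.41193) = 7.246 km
W15: √((0.019·111.32)² + (-0.084·68.89)²) = √(4.47356 + 33.48659) = 6.161 km
Threshold 4.55 km: W4 (2.637 km), W10 (3.666 km) are within range.

W4, W10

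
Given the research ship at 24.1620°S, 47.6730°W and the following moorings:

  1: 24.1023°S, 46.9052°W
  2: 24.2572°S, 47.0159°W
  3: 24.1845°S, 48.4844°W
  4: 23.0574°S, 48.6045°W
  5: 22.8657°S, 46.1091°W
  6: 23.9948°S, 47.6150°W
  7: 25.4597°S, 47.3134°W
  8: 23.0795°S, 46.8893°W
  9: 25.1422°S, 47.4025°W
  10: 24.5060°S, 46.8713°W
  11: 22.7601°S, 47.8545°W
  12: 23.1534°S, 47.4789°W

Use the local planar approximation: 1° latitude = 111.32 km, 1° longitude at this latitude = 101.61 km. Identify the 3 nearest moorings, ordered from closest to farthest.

6, 2, 1

Distances from 24.1620°S, 47.6730°W:
1: √((0.0597·111.32)² + (0.7678·101.61)²) = √(44.166711 + 6086.520909) = 78.2987 km
2: √((-0.0952·111.32)² + (0.6571·101.61)²) = √(112.310482 + 4457.956610) = 67.6038 km
3: √((-0.0225·111.32)² + (-0.8114·101.61)²) = √(6.273522 + 6797.401288) = 82.4844 km
4: √((1.1046·111.32)² + (-0.9315·101.61)²) = √(15120.163003 + 8958.568550) = 155.1732 km
5: √((1.2963·111.32)² + (1.5639·101.61)²) = √(20823.677895 + 25251.714008) = 214.6518 km
6: √((0.1672·111.32)² + (0.0580·101.61)²) = √(346.432750 + 34.731928) = 19.5234 km
7: √((-1.2977·111.32)² + (0.3596·101.61)²) = √(20868.681199 + 1335.095306) = 149.0093 km
8: √((1.0825·111.32)² + (0.7837·101.61)²) = √(14521.189915 + 6341.216723) = 144.4382 km
9: √((-0.9802·111.32)² + (0.2705·101.61)²) = √(11906.271776 + 755.452985) = 112.5243 km
10: √((-0.3440·111.32)² + (0.8017·101.61)²) = √(1466.436563 + 6635.851673) = 90.0127 km
11: √((1.4019·111.32)² + (-0.1815·101.61)²) = √(24354.570037 + 340.115294) = 157.1454 km
12: √((1.0086·111.32)² + (0.1941·101.61)²) = √(12606.203772 + 388.977046) = 113.9964 km
Sorted: 6 (19.5234 km) < 2 (67.6038 km) < 1 (78.2987 km) < 3 (82.4844 km) < 10 (90.0127 km) < …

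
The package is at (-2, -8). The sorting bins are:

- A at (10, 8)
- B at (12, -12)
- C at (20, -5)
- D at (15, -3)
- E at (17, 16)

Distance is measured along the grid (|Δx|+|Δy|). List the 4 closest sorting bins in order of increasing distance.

B, D, C, A

Distances from (-2, -8):
A: |12| + |16| = 12 + 16 = 28
B: |14| + |-4| = 14 + 4 = 18
C: |22| + |3| = 22 + 3 = 25
D: |17| + |5| = 17 + 5 = 22
E: |19| + |24| = 19 + 24 = 43
Sorted: B (18) < D (22) < C (25) < A (28) < E (43)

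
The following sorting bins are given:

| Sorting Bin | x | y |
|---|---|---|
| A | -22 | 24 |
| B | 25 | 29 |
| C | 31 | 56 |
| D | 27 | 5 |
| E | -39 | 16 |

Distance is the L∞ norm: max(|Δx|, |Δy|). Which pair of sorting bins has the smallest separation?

A and E

Pairwise distances:
A–B: max(|47|, |5|) = 47
A–C: max(|53|, |32|) = 53
A–D: max(|49|, |-19|) = 49
A–E: max(|-17|, |-8|) = 17
B–C: max(|6|, |27|) = 27
B–D: max(|2|, |-24|) = 24
B–E: max(|-64|, |-13|) = 64
C–D: max(|-4|, |-51|) = 51
C–E: max(|-70|, |-40|) = 70
D–E: max(|-66|, |11|) = 66
Closest pair: A–E at 17.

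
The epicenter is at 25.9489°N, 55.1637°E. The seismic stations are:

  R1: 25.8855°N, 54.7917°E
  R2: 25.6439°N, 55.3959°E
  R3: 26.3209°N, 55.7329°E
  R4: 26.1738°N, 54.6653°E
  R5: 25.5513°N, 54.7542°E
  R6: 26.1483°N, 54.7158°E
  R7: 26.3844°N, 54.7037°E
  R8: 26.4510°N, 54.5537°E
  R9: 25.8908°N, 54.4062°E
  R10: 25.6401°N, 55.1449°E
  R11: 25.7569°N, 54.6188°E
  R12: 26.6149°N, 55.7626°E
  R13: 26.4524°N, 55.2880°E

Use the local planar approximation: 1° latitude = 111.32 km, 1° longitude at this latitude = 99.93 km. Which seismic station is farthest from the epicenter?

Distances from 25.9489°N, 55.1637°E:
R1: √((-0.0634·111.32)² + (-0.3720·99.93)²) = √(49.810960 + 1381.903302) = 37.8380 km
R2: √((-0.3050·111.32)² + (0.2322·99.93)²) = √(1152.779047 + 538.413828) = 41.1241 km
R3: √((0.3720·111.32)² + (0.5692·99.93)²) = √(1714.874234 + 3235.352147) = 70.3578 km
R4: √((0.2249·111.32)² + (-0.4984·99.93)²) = √(626.794687 + 2480.549181) = 55.7436 km
R5: √((-0.3976·111.32)² + (-0.4095·99.93)²) = √(1959.021249 + 1674.555658) = 60.2792 km
R6: √((0.1994·111.32)² + (-0.4479·99.93)²) = √(492.716043 + 2003.336481) = 49.9605 km
R7: √((0.4355·111.32)² + (-0.4600·99.93)²) = √(2350.296826 + 2113.038637) = 66.8082 km
R8: √((0.5021·111.32)² + (-0.6100·99.93)²) = √(3124.113748 + 3715.792423) = 82.7037 km
R9: √((-0.0581·111.32)² + (-0.7575·99.93)²) = √(41.831040 + 5730.032024) = 75.9728 km
R10: √((-0.3088·111.32)² + (-0.0188·99.93)²) = √(1181.682975 + 3.529454) = 34.4269 km
R11: √((-0.1920·111.32)² + (-0.5449·99.93)²) = √(456.823937 + 2965.004731) = 58.4964 km
R12: √((0.6660·111.32)² + (0.5989·99.93)²) = √(5496.609114 + 3581.792321) = 95.2806 km
R13: √((0.5035·111.32)² + (0.1243·99.93)²) = √(3141.559902 + 154.288669) = 57.4095 km
Maximum: R12 at 95.2806 km.

R12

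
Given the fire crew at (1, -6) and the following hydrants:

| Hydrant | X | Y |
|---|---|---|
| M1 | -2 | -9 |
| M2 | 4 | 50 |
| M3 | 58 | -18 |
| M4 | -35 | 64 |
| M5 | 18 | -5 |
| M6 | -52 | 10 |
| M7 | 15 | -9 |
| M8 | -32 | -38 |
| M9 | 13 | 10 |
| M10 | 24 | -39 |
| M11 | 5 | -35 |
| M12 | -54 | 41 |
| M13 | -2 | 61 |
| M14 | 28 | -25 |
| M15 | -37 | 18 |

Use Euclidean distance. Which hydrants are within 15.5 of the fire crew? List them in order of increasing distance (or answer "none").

Distances from (1, -6):
M1: √((-3)² + (-3)²) = √(9.000 + 9.000) = 4.2
M2: √((3)² + (56)²) = √(9.000 + 3136.000) = 56.1
M3: √((57)² + (-12)²) = √(3249.000 + 144.000) = 58.2
M4: √((-36)² + (70)²) = √(1296.000 + 4900.000) = 78.7
M5: √((17)² + (1)²) = √(289.000 + 1.000) = 17.0
M6: √((-53)² + (16)²) = √(2809.000 + 256.000) = 55.4
M7: √((14)² + (-3)²) = √(196.000 + 9.000) = 14.3
M8: √((-33)² + (-32)²) = √(1089.000 + 1024.000) = 46.0
M9: √((12)² + (16)²) = √(144.000 + 256.000) = 20.0
M10: √((23)² + (-33)²) = √(529.000 + 1089.000) = 40.2
M11: √((4)² + (-29)²) = √(16.000 + 841.000) = 29.3
M12: √((-55)² + (47)²) = √(3025.000 + 2209.000) = 72.3
M13: √((-3)² + (67)²) = √(9.000 + 4489.000) = 67.1
M14: √((27)² + (-19)²) = √(729.000 + 361.000) = 33.0
M15: √((-38)² + (24)²) = √(1444.000 + 576.000) = 44.9
Threshold 15.5: M1 (4.2), M7 (14.3) are within range.

M1, M7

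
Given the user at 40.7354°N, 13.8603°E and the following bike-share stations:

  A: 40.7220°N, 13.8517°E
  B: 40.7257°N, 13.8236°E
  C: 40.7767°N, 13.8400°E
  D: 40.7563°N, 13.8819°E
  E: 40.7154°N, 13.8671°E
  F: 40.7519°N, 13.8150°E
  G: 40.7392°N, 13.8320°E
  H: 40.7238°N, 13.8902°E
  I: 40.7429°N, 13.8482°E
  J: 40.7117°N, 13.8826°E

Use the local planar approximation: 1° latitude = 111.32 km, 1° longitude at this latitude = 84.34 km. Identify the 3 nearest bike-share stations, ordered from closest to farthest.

I, A, E

Distances from 40.7354°N, 13.8603°E:
A: 1.6587 km
B: 3.2782 km
C: 4.9060 km
D: 2.9550 km
E: 2.2991 km
F: 4.2392 km
G: 2.4240 km
H: 2.8332 km
I: 1.3185 km
J: 3.2400 km
Sorted: I (1.3185 km) < A (1.6587 km) < E (2.2991 km) < G (2.4240 km) < H (2.8332 km) < …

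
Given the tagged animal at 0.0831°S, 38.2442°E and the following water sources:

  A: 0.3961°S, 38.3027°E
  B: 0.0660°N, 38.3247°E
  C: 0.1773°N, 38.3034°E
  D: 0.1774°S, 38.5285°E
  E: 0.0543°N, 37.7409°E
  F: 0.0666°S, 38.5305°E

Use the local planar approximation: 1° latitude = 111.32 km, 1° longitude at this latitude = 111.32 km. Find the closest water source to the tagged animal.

Distances from 0.0831°S, 38.2442°E:
A: 35.4465 km
B: 18.8624 km
C: 29.7274 km
D: 33.3438 km
E: 58.0776 km
F: 31.9238 km
Minimum: B at 18.8624 km.

B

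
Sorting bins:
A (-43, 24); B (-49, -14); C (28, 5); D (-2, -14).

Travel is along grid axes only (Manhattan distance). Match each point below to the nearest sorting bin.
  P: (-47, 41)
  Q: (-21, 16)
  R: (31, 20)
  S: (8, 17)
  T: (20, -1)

P→A; Q→A; R→C; S→C; T→C

P at (-47, 41):
  A: 21
  B: 57
  C: 111
  D: 100
  → nearest: A (21)
Q at (-21, 16):
  A: 30
  B: 58
  C: 60
  D: 49
  → nearest: A (30)
R at (31, 20):
  A: 78
  B: 114
  C: 18
  D: 67
  → nearest: C (18)
S at (8, 17):
  A: 58
  B: 88
  C: 32
  D: 41
  → nearest: C (32)
T at (20, -1):
  A: 88
  B: 82
  C: 14
  D: 35
  → nearest: C (14)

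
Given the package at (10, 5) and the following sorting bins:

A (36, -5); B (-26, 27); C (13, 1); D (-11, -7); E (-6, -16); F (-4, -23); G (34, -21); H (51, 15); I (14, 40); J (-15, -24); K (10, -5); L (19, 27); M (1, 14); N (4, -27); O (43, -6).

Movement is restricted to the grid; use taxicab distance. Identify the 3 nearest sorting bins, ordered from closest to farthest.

C, K, M

Distances from (10, 5):
A: 36
B: 58
C: 7
D: 33
E: 37
F: 42
G: 50
H: 51
I: 39
J: 54
K: 10
L: 31
M: 18
N: 38
O: 44
Sorted: C (7) < K (10) < M (18) < L (31) < D (33) < …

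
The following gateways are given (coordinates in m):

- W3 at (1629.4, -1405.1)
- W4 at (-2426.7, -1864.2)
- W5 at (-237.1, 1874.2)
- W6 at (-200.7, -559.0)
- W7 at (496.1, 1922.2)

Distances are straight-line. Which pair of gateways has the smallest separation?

W5 and W7

Pairwise distances:
W3–W4: 4082.0 m
W3–W5: 3773.3 m
W3–W6: 2016.2 m
W3–W7: 3515.0 m
W4–W5: 4332.4 m
W4–W6: 2580.4 m
W4–W7: 4783.3 m
W5–W6: 2433.5 m
W5–W7: 734.8 m
W6–W7: 2577.2 m
Closest pair: W5–W7 at 734.8 m.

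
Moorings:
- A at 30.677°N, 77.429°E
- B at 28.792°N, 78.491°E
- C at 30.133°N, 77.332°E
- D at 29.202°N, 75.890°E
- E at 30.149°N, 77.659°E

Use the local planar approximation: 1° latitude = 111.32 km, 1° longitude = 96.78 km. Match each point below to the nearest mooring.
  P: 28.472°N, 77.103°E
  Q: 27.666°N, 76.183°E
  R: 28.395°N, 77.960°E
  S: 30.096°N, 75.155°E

P→B; Q→D; R→B; S→D

P at 28.472°N, 77.103°E:
  A: 247.480 km
  B: 138.974 km
  C: 186.226 km
  D: 142.777 km
  E: 194.284 km
  → nearest: B (138.974 km)
Q at 27.666°N, 76.183°E:
  A: 356.216 km
  B: 256.135 km
  C: 296.286 km
  D: 173.323 km
  E: 311.137 km
  → nearest: D (173.323 km)
R at 28.395°N, 77.960°E:
  A: 259.178 km
  B: 67.780 km
  C: 202.796 km
  D: 219.555 km
  E: 197.416 km
  → nearest: B (67.780 km)
S at 30.096°N, 75.155°E:
  A: 229.385 km
  B: 353.990 km
  C: 210.730 km
  D: 122.328 km
  E: 242.409 km
  → nearest: D (122.328 km)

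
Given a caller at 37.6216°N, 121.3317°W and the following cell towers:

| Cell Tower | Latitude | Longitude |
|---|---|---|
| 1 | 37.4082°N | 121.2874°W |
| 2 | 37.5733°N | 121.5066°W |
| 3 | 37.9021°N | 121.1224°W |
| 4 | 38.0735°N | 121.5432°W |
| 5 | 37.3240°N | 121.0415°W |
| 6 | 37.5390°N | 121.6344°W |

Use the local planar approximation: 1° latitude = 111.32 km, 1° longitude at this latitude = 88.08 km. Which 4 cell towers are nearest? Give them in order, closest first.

2, 1, 6, 3

Distances from 37.6216°N, 121.3317°W:
1: √((-0.2134·111.32)² + (0.0443·88.08)²) = √(564.332712 + 15.225167) = 24.0740 km
2: √((-0.0483·111.32)² + (-0.1749·88.08)²) = √(28.909505 + 237.319941) = 16.3165 km
3: √((0.2805·111.32)² + (0.2093·88.08)²) = √(975.016862 + 339.854534) = 36.2612 km
4: √((0.4519·111.32)² + (-0.2115·88.08)²) = √(2530.644135 + 347.036660) = 53.6440 km
5: √((-0.2976·111.32)² + (0.2902·88.08)²) = √(1097.519510 + 653.355315) = 41.8435 km
6: √((-0.0826·111.32)² + (-0.3027·88.08)²) = √(84.548613 + 710.852432) = 28.2029 km
Sorted: 2 (16.3165 km) < 1 (24.0740 km) < 6 (28.2029 km) < 3 (36.2612 km) < 5 (41.8435 km) < 4 (53.6440 km)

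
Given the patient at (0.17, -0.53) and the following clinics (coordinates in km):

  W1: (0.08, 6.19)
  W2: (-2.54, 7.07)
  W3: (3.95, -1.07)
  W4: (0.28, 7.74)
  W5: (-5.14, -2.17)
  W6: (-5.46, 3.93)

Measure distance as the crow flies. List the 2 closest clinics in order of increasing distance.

Distances from (0.17, -0.53):
W1: 6.72 km
W2: 8.07 km
W3: 3.82 km
W4: 8.27 km
W5: 5.56 km
W6: 7.18 km
Sorted: W3 (3.82 km) < W5 (5.56 km) < W1 (6.72 km) < W6 (7.18 km) < …

W3, W5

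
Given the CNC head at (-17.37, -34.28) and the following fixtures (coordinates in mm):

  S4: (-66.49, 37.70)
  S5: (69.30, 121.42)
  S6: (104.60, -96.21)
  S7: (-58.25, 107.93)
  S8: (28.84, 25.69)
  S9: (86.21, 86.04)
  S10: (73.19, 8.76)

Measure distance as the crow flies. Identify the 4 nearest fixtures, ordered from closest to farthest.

Distances from (-17.37, -34.28):
S4: √((-49.12)² + (71.98)²) = √(2412.7744 + 5181.1204) = 87.14 mm
S5: √((86.67)² + (155.70)²) = √(7511.6889 + 24242.4900) = 178.20 mm
S6: √((121.97)² + (-61.93)²) = √(14876.6809 + 3835.3249) = 136.79 mm
S7: √((-40.88)² + (142.21)²) = √(1671.1744 + 20223.6841) = 147.97 mm
S8: √((46.21)² + (59.97)²) = √(2135.3641 + 3596.4009) = 75.71 mm
S9: √((103.58)² + (120.32)²) = √(10728.8164 + 14476.9024) = 158.76 mm
S10: √((90.56)² + (43.04)²) = √(8201.1136 + 1852.4416) = 100.27 mm
Sorted: S8 (75.71 mm) < S4 (87.14 mm) < S10 (100.27 mm) < S6 (136.79 mm) < S7 (147.97 mm) < S9 (158.76 mm) < …

S8, S4, S10, S6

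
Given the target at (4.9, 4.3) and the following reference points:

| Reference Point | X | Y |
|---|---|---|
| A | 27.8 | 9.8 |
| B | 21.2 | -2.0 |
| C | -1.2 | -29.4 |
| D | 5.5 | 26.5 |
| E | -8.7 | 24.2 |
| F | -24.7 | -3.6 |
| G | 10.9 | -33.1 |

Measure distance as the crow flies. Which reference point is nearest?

Distances from (4.9, 4.3):
A: √((22.9)² + (5.5)²) = √(524.410 + 30.250) = 23.6
B: √((16.3)² + (-6.3)²) = √(265.690 + 39.690) = 17.5
C: √((-6.1)² + (-33.7)²) = √(37.210 + 1135.690) = 34.2
D: √((0.6)² + (22.2)²) = √(0.360 + 492.840) = 22.2
E: √((-13.6)² + (19.9)²) = √(184.960 + 396.010) = 24.1
F: √((-29.6)² + (-7.9)²) = √(876.160 + 62.410) = 30.6
G: √((6.0)² + (-37.4)²) = √(36.000 + 1398.760) = 37.9
Minimum: B at 17.5.

B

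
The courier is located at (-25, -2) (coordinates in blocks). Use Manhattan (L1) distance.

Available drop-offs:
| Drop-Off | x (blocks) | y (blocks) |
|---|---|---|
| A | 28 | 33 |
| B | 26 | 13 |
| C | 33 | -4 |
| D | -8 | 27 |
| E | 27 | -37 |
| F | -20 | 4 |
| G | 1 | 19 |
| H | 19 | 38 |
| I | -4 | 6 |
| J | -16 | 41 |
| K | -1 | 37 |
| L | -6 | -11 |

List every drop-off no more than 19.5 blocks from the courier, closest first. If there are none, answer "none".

F

Distances from (-25, -2):
A: |53| + |35| = 53 + 35 = 88 blocks
B: |51| + |15| = 51 + 15 = 66 blocks
C: |58| + |-2| = 58 + 2 = 60 blocks
D: |17| + |29| = 17 + 29 = 46 blocks
E: |52| + |-35| = 52 + 35 = 87 blocks
F: |5| + |6| = 5 + 6 = 11 blocks
G: |26| + |21| = 26 + 21 = 47 blocks
H: |44| + |40| = 44 + 40 = 84 blocks
I: |21| + |8| = 21 + 8 = 29 blocks
J: |9| + |43| = 9 + 43 = 52 blocks
K: |24| + |39| = 24 + 39 = 63 blocks
L: |19| + |-9| = 19 + 9 = 28 blocks
Threshold 19.5 blocks: F (11 blocks) is within range.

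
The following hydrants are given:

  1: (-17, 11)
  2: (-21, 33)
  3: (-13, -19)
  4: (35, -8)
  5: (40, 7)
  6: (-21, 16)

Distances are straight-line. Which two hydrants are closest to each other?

Pairwise distances:
1–6: √((-4)² + (5)²) = √(16.000 + 25.000) = 6.4
4–5: √((5)² + (15)²) = √(25.000 + 225.000) = 15.8
2–6: √((0)² + (-17)²) = √(0.000 + 289.000) = 17.0
1–2: √((-4)² + (22)²) = √(16.000 + 484.000) = 22.4
1–3: √((4)² + (-30)²) = √(16.000 + 900.000) = 30.3
3–6: √((-8)² + (35)²) = √(64.000 + 1225.000) = 35.9
3–4: √((48)² + (11)²) = √(2304.000 + 121.000) = 49.2
2–3: √((8)² + (-52)²) = √(64.000 + 2704.000) = 52.6
1–4: √((52)² + (-19)²) = √(2704.000 + 361.000) = 55.4
1–5: √((57)² + (-4)²) = √(3249.000 + 16.000) = 57.1
3–5: √((53)² + (26)²) = √(2809.000 + 676.000) = 59.0
4–6: √((-56)² + (24)²) = √(3136.000 + 576.000) = 60.9
5–6: √((-61)² + (9)²) = √(3721.000 + 81.000) = 61.7
2–5: √((61)² + (-26)²) = √(3721.000 + 676.000) = 66.3
2–4: √((56)² + (-41)²) = √(3136.000 + 1681.000) = 69.4
Closest pair: 1–6 at 6.4.

1 and 6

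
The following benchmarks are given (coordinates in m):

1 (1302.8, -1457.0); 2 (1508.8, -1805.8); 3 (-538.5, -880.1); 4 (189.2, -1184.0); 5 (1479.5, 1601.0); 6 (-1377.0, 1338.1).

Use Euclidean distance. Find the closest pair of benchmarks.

1 and 2

Pairwise distances:
1–2: 405.1 m
3–4: 788.6 m
1–4: 1146.6 m
2–4: 1458.8 m
1–3: 1929.6 m
2–3: 2246.9 m
3–6: 2371.4 m
5–6: 2868.6 m
4–6: 2968.8 m
1–5: 3063.1 m
4–5: 3069.4 m
3–5: 3198.2 m
2–5: 3406.9 m
1–6: 3872.2 m
2–6: 4267.5 m
Closest pair: 1–2 at 405.1 m.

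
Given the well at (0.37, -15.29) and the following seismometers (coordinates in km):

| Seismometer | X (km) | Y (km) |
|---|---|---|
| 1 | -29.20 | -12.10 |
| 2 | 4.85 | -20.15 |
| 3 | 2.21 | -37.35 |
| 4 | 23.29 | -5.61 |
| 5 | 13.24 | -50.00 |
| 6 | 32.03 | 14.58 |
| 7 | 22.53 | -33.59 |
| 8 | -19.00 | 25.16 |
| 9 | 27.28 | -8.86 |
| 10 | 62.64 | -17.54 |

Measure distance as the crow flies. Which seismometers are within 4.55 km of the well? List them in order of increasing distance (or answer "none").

Distances from (0.37, -15.29):
1: √((-29.57)² + (3.19)²) = √(874.3849 + 10.1761) = 29.74 km
2: √((4.48)² + (-4.86)²) = √(20.0704 + 23.6196) = 6.61 km
3: √((1.84)² + (-22.06)²) = √(3.3856 + 486.6436) = 22.14 km
4: √((22.92)² + (9.68)²) = √(525.3264 + 93.7024) = 24.88 km
5: √((12.87)² + (-34.71)²) = √(165.6369 + 1204.7841) = 37.02 km
6: √((31.66)² + (29.87)²) = √(1002.3556 + 892.2169) = 43.53 km
7: √((22.16)² + (-18.30)²) = √(491.0656 + 334.8900) = 28.74 km
8: √((-19.37)² + (40.45)²) = √(375.1969 + 1636.2025) = 44.85 km
9: √((26.91)² + (6.43)²) = √(724.1481 + 41.3449) = 27.67 km
10: √((62.27)² + (-2.25)²) = √(3877.5529 + 5.0625) = 62.31 km
Threshold 4.55 km: none within range.

none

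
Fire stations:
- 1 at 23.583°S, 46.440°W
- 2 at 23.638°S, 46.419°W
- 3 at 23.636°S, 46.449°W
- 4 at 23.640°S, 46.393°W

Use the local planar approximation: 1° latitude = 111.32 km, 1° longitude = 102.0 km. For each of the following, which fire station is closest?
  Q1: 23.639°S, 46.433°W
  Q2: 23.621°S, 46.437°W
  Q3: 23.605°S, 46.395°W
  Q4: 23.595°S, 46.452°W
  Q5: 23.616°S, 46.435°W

Q1→2; Q2→3; Q3→4; Q4→1; Q5→3

Q1 at 23.639°S, 46.433°W:
  1: √((0.056·111.32)² + (-0.007·102.0)²) = √(38.86176 + 0.50980) = 6.275 km
  2: √((0.001·111.32)² + (0.014·102.0)²) = √(0.01239 + 2.03918) = 1.432 km
  3: √((0.003·111.32)² + (-0.016·102.0)²) = √(0.11153 + 2.66342) = 1.666 km
  4: √((-0.001·111.32)² + (0.040·102.0)²) = √(0.01239 + 16.64640) = 4.082 km
  → nearest: 2 (1.432 km)
Q2 at 23.621°S, 46.437°W:
  1: √((0.038·111.32)² + (-0.003·102.0)²) = √(17.89425 + 0.09364) = 4.241 km
  2: √((-0.017·111.32)² + (0.018·102.0)²) = √(3.58133 + 3.37090) = 2.637 km
  3: √((-0.015·111.32)² + (-0.012·102.0)²) = √(2.78823 + 1.49818) = 2.070 km
  4: √((-0.019·111.32)² + (0.044·102.0)²) = √(4.47356 + 20.14214) = 4.961 km
  → nearest: 3 (2.070 km)
Q3 at 23.605°S, 46.395°W:
  1: √((0.022·111.32)² + (-0.045·102.0)²) = √(5.99780 + 21.06810) = 5.202 km
  2: √((-0.033·111.32)² + (-0.024·102.0)²) = √(13.49504 + 5.99270) = 4.414 km
  3: √((-0.031·111.32)² + (-0.054·102.0)²) = √(11.90885 + 30.33806) = 6.500 km
  4: √((-0.035·111.32)² + (0.002·102.0)²) = √(15.18037 + 0.04162) = 3.902 km
  → nearest: 4 (3.902 km)
Q4 at 23.595°S, 46.452°W:
  1: √((0.012·111.32)² + (0.012·102.0)²) = √(1.78447 + 1.49818) = 1.812 km
  2: √((-0.043·111.32)² + (0.033·102.0)²) = √(22.91307 + 11.32996) = 5.852 km
  3: √((-0.041·111.32)² + (0.003·102.0)²) = √(20.83119 + 0.09364) = 4.574 km
  4: √((-0.045·111.32)² + (0.059·102.0)²) = √(25.09409 + 36.21632) = 7.830 km
  → nearest: 1 (1.812 km)
Q5 at 23.616°S, 46.435°W:
  1: √((0.033·111.32)² + (-0.005·102.0)²) = √(13.49504 + 0.26010) = 3.709 km
  2: √((-0.022·111.32)² + (0.016·102.0)²) = √(5.99780 + 2.66342) = 2.943 km
  3: √((-0.020·111.32)² + (-0.014·102.0)²) = √(4.95686 + 2.03918) = 2.645 km
  4: √((-0.024·111.32)² + (0.042·102.0)²) = √(7.13787 + 18.35266) = 5.049 km
  → nearest: 3 (2.645 km)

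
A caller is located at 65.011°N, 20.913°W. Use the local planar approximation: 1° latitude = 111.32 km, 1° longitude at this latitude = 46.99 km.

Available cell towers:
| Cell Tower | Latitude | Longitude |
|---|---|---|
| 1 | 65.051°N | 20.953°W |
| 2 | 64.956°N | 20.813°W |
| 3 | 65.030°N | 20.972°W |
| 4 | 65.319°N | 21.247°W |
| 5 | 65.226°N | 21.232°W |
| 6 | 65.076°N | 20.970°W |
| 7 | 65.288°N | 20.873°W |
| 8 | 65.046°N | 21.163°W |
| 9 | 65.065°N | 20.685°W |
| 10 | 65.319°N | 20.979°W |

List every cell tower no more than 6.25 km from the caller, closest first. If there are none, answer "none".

Distances from 65.011°N, 20.913°W:
1: 4.833 km
2: 7.718 km
3: 3.487 km
4: 37.708 km
5: 28.240 km
6: 7.716 km
7: 30.893 km
8: 12.377 km
9: 12.285 km
10: 34.427 km
Threshold 6.25 km: 3 (3.487 km), 1 (4.833 km) are within range.

3, 1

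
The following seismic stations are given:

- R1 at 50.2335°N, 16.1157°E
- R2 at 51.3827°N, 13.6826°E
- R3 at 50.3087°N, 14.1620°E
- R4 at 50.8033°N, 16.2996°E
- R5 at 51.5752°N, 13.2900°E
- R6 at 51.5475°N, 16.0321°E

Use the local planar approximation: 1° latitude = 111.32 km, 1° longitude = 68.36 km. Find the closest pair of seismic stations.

Pairwise distances:
R1–R2: 209.8342 km
R1–R3: 133.8170 km
R1–R4: 64.6639 km
R1–R5: 244.1731 km
R1–R6: 146.3861 km
R2–R3: 123.9679 km
R2–R4: 190.1700 km
R2–R5: 34.3437 km
R2–R6: 161.6562 km
R3–R4: 156.1550 km
R3–R5: 153.0706 km
R3–R6: 188.0435 km
R4–R5: 222.9597 km
R4–R6: 84.8385 km
R5–R6: 187.4753 km
Closest pair: R2–R5 at 34.3437 km.

R2 and R5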